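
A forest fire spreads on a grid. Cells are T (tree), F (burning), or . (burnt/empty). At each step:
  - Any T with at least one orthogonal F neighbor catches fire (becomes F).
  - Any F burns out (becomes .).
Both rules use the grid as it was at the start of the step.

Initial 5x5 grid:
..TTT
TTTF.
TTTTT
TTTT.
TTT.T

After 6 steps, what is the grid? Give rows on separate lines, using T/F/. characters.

Step 1: 3 trees catch fire, 1 burn out
  ..TFT
  TTF..
  TTTFT
  TTTT.
  TTT.T
Step 2: 6 trees catch fire, 3 burn out
  ..F.F
  TF...
  TTF.F
  TTTF.
  TTT.T
Step 3: 3 trees catch fire, 6 burn out
  .....
  F....
  TF...
  TTF..
  TTT.T
Step 4: 3 trees catch fire, 3 burn out
  .....
  .....
  F....
  TF...
  TTF.T
Step 5: 2 trees catch fire, 3 burn out
  .....
  .....
  .....
  F....
  TF..T
Step 6: 1 trees catch fire, 2 burn out
  .....
  .....
  .....
  .....
  F...T

.....
.....
.....
.....
F...T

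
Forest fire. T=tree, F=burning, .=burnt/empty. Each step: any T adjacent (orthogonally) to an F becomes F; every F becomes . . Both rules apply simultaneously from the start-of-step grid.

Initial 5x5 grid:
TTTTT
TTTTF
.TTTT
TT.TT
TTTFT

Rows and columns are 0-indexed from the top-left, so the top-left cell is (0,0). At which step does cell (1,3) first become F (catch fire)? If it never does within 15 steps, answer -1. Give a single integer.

Step 1: cell (1,3)='F' (+6 fires, +2 burnt)
  -> target ignites at step 1
Step 2: cell (1,3)='.' (+5 fires, +6 burnt)
Step 3: cell (1,3)='.' (+5 fires, +5 burnt)
Step 4: cell (1,3)='.' (+4 fires, +5 burnt)
Step 5: cell (1,3)='.' (+1 fires, +4 burnt)
Step 6: cell (1,3)='.' (+0 fires, +1 burnt)
  fire out at step 6

1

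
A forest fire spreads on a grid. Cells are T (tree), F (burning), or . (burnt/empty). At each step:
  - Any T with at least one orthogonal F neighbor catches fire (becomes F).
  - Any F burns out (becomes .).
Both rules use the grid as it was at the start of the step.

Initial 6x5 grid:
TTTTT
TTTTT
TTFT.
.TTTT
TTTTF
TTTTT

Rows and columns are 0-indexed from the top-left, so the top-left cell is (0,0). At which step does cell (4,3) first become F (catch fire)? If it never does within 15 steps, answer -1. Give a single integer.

Step 1: cell (4,3)='F' (+7 fires, +2 burnt)
  -> target ignites at step 1
Step 2: cell (4,3)='.' (+8 fires, +7 burnt)
Step 3: cell (4,3)='.' (+6 fires, +8 burnt)
Step 4: cell (4,3)='.' (+4 fires, +6 burnt)
Step 5: cell (4,3)='.' (+1 fires, +4 burnt)
Step 6: cell (4,3)='.' (+0 fires, +1 burnt)
  fire out at step 6

1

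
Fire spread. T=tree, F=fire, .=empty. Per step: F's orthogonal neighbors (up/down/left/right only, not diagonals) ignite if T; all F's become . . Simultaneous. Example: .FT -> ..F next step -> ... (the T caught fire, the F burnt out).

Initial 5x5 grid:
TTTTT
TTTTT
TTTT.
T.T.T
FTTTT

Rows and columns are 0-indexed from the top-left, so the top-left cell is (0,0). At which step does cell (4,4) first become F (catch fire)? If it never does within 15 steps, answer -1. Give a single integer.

Step 1: cell (4,4)='T' (+2 fires, +1 burnt)
Step 2: cell (4,4)='T' (+2 fires, +2 burnt)
Step 3: cell (4,4)='T' (+4 fires, +2 burnt)
Step 4: cell (4,4)='F' (+4 fires, +4 burnt)
  -> target ignites at step 4
Step 5: cell (4,4)='.' (+4 fires, +4 burnt)
Step 6: cell (4,4)='.' (+2 fires, +4 burnt)
Step 7: cell (4,4)='.' (+2 fires, +2 burnt)
Step 8: cell (4,4)='.' (+1 fires, +2 burnt)
Step 9: cell (4,4)='.' (+0 fires, +1 burnt)
  fire out at step 9

4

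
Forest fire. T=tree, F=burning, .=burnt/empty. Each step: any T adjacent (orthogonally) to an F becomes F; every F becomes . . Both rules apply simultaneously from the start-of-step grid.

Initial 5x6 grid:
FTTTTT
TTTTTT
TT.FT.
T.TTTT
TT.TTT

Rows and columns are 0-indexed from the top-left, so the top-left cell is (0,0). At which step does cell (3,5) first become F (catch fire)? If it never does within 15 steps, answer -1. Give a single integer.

Step 1: cell (3,5)='T' (+5 fires, +2 burnt)
Step 2: cell (3,5)='T' (+9 fires, +5 burnt)
Step 3: cell (3,5)='F' (+6 fires, +9 burnt)
  -> target ignites at step 3
Step 4: cell (3,5)='.' (+3 fires, +6 burnt)
Step 5: cell (3,5)='.' (+1 fires, +3 burnt)
Step 6: cell (3,5)='.' (+0 fires, +1 burnt)
  fire out at step 6

3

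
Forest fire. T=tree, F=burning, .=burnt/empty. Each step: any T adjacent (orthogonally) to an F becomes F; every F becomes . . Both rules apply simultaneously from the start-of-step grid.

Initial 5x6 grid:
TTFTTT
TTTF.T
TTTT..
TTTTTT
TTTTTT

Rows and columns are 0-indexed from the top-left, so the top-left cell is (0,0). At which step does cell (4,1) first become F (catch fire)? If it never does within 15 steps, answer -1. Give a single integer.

Step 1: cell (4,1)='T' (+4 fires, +2 burnt)
Step 2: cell (4,1)='T' (+5 fires, +4 burnt)
Step 3: cell (4,1)='T' (+6 fires, +5 burnt)
Step 4: cell (4,1)='T' (+6 fires, +6 burnt)
Step 5: cell (4,1)='F' (+3 fires, +6 burnt)
  -> target ignites at step 5
Step 6: cell (4,1)='.' (+1 fires, +3 burnt)
Step 7: cell (4,1)='.' (+0 fires, +1 burnt)
  fire out at step 7

5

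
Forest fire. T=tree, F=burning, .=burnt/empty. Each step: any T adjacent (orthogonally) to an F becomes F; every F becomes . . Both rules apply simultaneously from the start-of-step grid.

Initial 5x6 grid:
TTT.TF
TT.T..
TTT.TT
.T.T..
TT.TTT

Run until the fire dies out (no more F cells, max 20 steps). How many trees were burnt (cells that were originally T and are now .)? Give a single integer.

Answer: 1

Derivation:
Step 1: +1 fires, +1 burnt (F count now 1)
Step 2: +0 fires, +1 burnt (F count now 0)
Fire out after step 2
Initially T: 19, now '.': 12
Total burnt (originally-T cells now '.'): 1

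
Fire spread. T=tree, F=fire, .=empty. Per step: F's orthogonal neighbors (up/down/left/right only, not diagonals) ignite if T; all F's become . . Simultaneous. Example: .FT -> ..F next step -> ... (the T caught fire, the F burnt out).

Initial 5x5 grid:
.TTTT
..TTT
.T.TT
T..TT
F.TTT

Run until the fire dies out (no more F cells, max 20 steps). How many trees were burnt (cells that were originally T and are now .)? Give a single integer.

Step 1: +1 fires, +1 burnt (F count now 1)
Step 2: +0 fires, +1 burnt (F count now 0)
Fire out after step 2
Initially T: 16, now '.': 10
Total burnt (originally-T cells now '.'): 1

Answer: 1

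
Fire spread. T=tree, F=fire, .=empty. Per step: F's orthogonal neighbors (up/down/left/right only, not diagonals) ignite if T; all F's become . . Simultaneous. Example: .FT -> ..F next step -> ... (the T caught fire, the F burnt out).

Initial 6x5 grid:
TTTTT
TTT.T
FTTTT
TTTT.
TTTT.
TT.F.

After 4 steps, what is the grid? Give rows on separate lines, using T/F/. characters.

Step 1: 4 trees catch fire, 2 burn out
  TTTTT
  FTT.T
  .FTTT
  FTTT.
  TTTF.
  TT...
Step 2: 7 trees catch fire, 4 burn out
  FTTTT
  .FT.T
  ..FTT
  .FTF.
  FTF..
  TT...
Step 3: 6 trees catch fire, 7 burn out
  .FTTT
  ..F.T
  ...FT
  ..F..
  .F...
  FT...
Step 4: 3 trees catch fire, 6 burn out
  ..FTT
  ....T
  ....F
  .....
  .....
  .F...

..FTT
....T
....F
.....
.....
.F...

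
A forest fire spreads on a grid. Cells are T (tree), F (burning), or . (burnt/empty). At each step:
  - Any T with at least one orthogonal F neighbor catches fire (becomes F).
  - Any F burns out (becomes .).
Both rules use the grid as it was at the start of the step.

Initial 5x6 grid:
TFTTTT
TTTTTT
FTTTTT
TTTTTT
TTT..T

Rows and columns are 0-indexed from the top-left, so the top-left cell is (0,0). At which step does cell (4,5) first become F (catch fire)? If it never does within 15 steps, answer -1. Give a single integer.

Step 1: cell (4,5)='T' (+6 fires, +2 burnt)
Step 2: cell (4,5)='T' (+5 fires, +6 burnt)
Step 3: cell (4,5)='T' (+5 fires, +5 burnt)
Step 4: cell (4,5)='T' (+5 fires, +5 burnt)
Step 5: cell (4,5)='T' (+3 fires, +5 burnt)
Step 6: cell (4,5)='T' (+1 fires, +3 burnt)
Step 7: cell (4,5)='F' (+1 fires, +1 burnt)
  -> target ignites at step 7
Step 8: cell (4,5)='.' (+0 fires, +1 burnt)
  fire out at step 8

7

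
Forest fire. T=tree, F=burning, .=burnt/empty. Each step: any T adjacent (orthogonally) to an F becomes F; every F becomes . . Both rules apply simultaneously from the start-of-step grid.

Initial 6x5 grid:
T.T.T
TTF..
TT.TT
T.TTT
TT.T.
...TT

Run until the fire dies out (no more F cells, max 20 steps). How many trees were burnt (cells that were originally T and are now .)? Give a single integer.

Answer: 9

Derivation:
Step 1: +2 fires, +1 burnt (F count now 2)
Step 2: +2 fires, +2 burnt (F count now 2)
Step 3: +2 fires, +2 burnt (F count now 2)
Step 4: +1 fires, +2 burnt (F count now 1)
Step 5: +1 fires, +1 burnt (F count now 1)
Step 6: +1 fires, +1 burnt (F count now 1)
Step 7: +0 fires, +1 burnt (F count now 0)
Fire out after step 7
Initially T: 18, now '.': 21
Total burnt (originally-T cells now '.'): 9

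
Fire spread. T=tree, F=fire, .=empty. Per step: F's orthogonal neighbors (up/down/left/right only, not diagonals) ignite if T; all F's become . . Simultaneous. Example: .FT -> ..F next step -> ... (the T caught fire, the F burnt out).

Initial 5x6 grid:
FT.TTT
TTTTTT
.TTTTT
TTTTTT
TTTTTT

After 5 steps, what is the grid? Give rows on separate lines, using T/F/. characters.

Step 1: 2 trees catch fire, 1 burn out
  .F.TTT
  FTTTTT
  .TTTTT
  TTTTTT
  TTTTTT
Step 2: 1 trees catch fire, 2 burn out
  ...TTT
  .FTTTT
  .TTTTT
  TTTTTT
  TTTTTT
Step 3: 2 trees catch fire, 1 burn out
  ...TTT
  ..FTTT
  .FTTTT
  TTTTTT
  TTTTTT
Step 4: 3 trees catch fire, 2 burn out
  ...TTT
  ...FTT
  ..FTTT
  TFTTTT
  TTTTTT
Step 5: 6 trees catch fire, 3 burn out
  ...FTT
  ....FT
  ...FTT
  F.FTTT
  TFTTTT

...FTT
....FT
...FTT
F.FTTT
TFTTTT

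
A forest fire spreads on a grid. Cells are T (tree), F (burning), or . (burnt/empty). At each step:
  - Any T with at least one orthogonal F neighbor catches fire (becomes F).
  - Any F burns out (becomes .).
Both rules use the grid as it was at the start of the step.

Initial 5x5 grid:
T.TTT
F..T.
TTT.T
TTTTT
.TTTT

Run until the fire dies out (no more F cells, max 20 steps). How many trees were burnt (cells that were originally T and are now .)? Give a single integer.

Answer: 14

Derivation:
Step 1: +2 fires, +1 burnt (F count now 2)
Step 2: +2 fires, +2 burnt (F count now 2)
Step 3: +2 fires, +2 burnt (F count now 2)
Step 4: +2 fires, +2 burnt (F count now 2)
Step 5: +2 fires, +2 burnt (F count now 2)
Step 6: +2 fires, +2 burnt (F count now 2)
Step 7: +2 fires, +2 burnt (F count now 2)
Step 8: +0 fires, +2 burnt (F count now 0)
Fire out after step 8
Initially T: 18, now '.': 21
Total burnt (originally-T cells now '.'): 14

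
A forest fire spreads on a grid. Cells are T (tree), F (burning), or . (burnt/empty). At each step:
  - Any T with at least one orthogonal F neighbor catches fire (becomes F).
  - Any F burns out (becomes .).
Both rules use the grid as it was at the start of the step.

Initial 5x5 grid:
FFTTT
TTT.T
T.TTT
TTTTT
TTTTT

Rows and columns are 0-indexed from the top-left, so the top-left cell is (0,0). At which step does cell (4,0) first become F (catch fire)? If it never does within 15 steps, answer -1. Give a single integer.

Step 1: cell (4,0)='T' (+3 fires, +2 burnt)
Step 2: cell (4,0)='T' (+3 fires, +3 burnt)
Step 3: cell (4,0)='T' (+3 fires, +3 burnt)
Step 4: cell (4,0)='F' (+5 fires, +3 burnt)
  -> target ignites at step 4
Step 5: cell (4,0)='.' (+4 fires, +5 burnt)
Step 6: cell (4,0)='.' (+2 fires, +4 burnt)
Step 7: cell (4,0)='.' (+1 fires, +2 burnt)
Step 8: cell (4,0)='.' (+0 fires, +1 burnt)
  fire out at step 8

4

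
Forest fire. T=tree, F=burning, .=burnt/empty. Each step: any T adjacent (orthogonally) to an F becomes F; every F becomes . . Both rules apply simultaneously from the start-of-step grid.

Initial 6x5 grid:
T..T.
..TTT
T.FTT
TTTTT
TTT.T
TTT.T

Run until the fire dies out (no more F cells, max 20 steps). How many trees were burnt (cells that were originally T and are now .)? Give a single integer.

Answer: 20

Derivation:
Step 1: +3 fires, +1 burnt (F count now 3)
Step 2: +5 fires, +3 burnt (F count now 5)
Step 3: +6 fires, +5 burnt (F count now 6)
Step 4: +4 fires, +6 burnt (F count now 4)
Step 5: +2 fires, +4 burnt (F count now 2)
Step 6: +0 fires, +2 burnt (F count now 0)
Fire out after step 6
Initially T: 21, now '.': 29
Total burnt (originally-T cells now '.'): 20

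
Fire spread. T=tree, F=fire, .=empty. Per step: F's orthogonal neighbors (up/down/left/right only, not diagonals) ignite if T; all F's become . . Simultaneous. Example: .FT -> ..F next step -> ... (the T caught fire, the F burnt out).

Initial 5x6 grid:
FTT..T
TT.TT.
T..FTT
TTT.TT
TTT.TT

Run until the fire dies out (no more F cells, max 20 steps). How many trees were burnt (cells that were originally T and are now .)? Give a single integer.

Answer: 19

Derivation:
Step 1: +4 fires, +2 burnt (F count now 4)
Step 2: +6 fires, +4 burnt (F count now 6)
Step 3: +3 fires, +6 burnt (F count now 3)
Step 4: +3 fires, +3 burnt (F count now 3)
Step 5: +2 fires, +3 burnt (F count now 2)
Step 6: +1 fires, +2 burnt (F count now 1)
Step 7: +0 fires, +1 burnt (F count now 0)
Fire out after step 7
Initially T: 20, now '.': 29
Total burnt (originally-T cells now '.'): 19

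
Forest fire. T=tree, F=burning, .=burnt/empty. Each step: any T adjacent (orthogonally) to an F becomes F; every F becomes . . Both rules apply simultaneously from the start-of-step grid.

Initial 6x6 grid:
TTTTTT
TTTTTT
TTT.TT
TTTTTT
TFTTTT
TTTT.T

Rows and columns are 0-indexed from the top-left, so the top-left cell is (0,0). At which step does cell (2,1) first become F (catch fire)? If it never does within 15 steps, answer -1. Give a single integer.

Step 1: cell (2,1)='T' (+4 fires, +1 burnt)
Step 2: cell (2,1)='F' (+6 fires, +4 burnt)
  -> target ignites at step 2
Step 3: cell (2,1)='.' (+6 fires, +6 burnt)
Step 4: cell (2,1)='.' (+5 fires, +6 burnt)
Step 5: cell (2,1)='.' (+6 fires, +5 burnt)
Step 6: cell (2,1)='.' (+3 fires, +6 burnt)
Step 7: cell (2,1)='.' (+2 fires, +3 burnt)
Step 8: cell (2,1)='.' (+1 fires, +2 burnt)
Step 9: cell (2,1)='.' (+0 fires, +1 burnt)
  fire out at step 9

2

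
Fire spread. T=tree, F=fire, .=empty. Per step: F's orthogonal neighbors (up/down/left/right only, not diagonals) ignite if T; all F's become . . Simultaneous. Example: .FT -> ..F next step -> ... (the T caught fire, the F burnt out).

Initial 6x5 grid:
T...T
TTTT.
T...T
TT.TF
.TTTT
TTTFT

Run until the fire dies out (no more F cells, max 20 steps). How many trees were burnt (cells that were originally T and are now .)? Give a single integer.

Answer: 18

Derivation:
Step 1: +6 fires, +2 burnt (F count now 6)
Step 2: +2 fires, +6 burnt (F count now 2)
Step 3: +2 fires, +2 burnt (F count now 2)
Step 4: +1 fires, +2 burnt (F count now 1)
Step 5: +1 fires, +1 burnt (F count now 1)
Step 6: +1 fires, +1 burnt (F count now 1)
Step 7: +1 fires, +1 burnt (F count now 1)
Step 8: +2 fires, +1 burnt (F count now 2)
Step 9: +1 fires, +2 burnt (F count now 1)
Step 10: +1 fires, +1 burnt (F count now 1)
Step 11: +0 fires, +1 burnt (F count now 0)
Fire out after step 11
Initially T: 19, now '.': 29
Total burnt (originally-T cells now '.'): 18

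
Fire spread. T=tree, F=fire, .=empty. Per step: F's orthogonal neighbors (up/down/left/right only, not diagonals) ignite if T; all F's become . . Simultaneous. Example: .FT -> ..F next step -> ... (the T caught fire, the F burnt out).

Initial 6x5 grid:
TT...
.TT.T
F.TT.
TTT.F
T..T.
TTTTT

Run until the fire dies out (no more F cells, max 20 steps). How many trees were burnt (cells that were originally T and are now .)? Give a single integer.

Step 1: +1 fires, +2 burnt (F count now 1)
Step 2: +2 fires, +1 burnt (F count now 2)
Step 3: +2 fires, +2 burnt (F count now 2)
Step 4: +2 fires, +2 burnt (F count now 2)
Step 5: +3 fires, +2 burnt (F count now 3)
Step 6: +2 fires, +3 burnt (F count now 2)
Step 7: +3 fires, +2 burnt (F count now 3)
Step 8: +1 fires, +3 burnt (F count now 1)
Step 9: +0 fires, +1 burnt (F count now 0)
Fire out after step 9
Initially T: 17, now '.': 29
Total burnt (originally-T cells now '.'): 16

Answer: 16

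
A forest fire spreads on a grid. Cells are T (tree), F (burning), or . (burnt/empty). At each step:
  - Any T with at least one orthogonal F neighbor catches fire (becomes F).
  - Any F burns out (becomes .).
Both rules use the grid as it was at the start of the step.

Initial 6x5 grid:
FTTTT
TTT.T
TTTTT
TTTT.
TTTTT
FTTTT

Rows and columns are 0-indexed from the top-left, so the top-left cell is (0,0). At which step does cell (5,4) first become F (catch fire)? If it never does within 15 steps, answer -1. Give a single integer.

Step 1: cell (5,4)='T' (+4 fires, +2 burnt)
Step 2: cell (5,4)='T' (+6 fires, +4 burnt)
Step 3: cell (5,4)='T' (+6 fires, +6 burnt)
Step 4: cell (5,4)='F' (+5 fires, +6 burnt)
  -> target ignites at step 4
Step 5: cell (5,4)='.' (+4 fires, +5 burnt)
Step 6: cell (5,4)='.' (+1 fires, +4 burnt)
Step 7: cell (5,4)='.' (+0 fires, +1 burnt)
  fire out at step 7

4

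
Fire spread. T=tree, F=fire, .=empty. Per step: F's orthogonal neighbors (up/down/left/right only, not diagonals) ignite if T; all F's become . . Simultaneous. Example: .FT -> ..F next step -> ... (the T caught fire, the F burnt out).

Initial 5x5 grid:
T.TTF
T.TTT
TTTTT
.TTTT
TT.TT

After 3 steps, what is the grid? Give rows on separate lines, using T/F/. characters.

Step 1: 2 trees catch fire, 1 burn out
  T.TF.
  T.TTF
  TTTTT
  .TTTT
  TT.TT
Step 2: 3 trees catch fire, 2 burn out
  T.F..
  T.TF.
  TTTTF
  .TTTT
  TT.TT
Step 3: 3 trees catch fire, 3 burn out
  T....
  T.F..
  TTTF.
  .TTTF
  TT.TT

T....
T.F..
TTTF.
.TTTF
TT.TT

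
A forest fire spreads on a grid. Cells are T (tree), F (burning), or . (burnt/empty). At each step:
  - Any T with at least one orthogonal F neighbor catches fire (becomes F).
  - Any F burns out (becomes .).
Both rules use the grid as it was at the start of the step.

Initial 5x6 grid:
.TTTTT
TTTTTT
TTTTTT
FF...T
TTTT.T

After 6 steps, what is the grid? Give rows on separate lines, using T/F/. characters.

Step 1: 4 trees catch fire, 2 burn out
  .TTTTT
  TTTTTT
  FFTTTT
  .....T
  FFTT.T
Step 2: 4 trees catch fire, 4 burn out
  .TTTTT
  FFTTTT
  ..FTTT
  .....T
  ..FT.T
Step 3: 4 trees catch fire, 4 burn out
  .FTTTT
  ..FTTT
  ...FTT
  .....T
  ...F.T
Step 4: 3 trees catch fire, 4 burn out
  ..FTTT
  ...FTT
  ....FT
  .....T
  .....T
Step 5: 3 trees catch fire, 3 burn out
  ...FTT
  ....FT
  .....F
  .....T
  .....T
Step 6: 3 trees catch fire, 3 burn out
  ....FT
  .....F
  ......
  .....F
  .....T

....FT
.....F
......
.....F
.....T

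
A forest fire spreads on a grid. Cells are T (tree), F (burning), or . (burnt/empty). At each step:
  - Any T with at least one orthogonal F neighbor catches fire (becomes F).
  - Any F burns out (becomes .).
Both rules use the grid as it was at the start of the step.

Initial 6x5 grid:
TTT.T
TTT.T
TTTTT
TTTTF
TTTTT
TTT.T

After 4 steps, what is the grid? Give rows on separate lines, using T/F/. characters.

Step 1: 3 trees catch fire, 1 burn out
  TTT.T
  TTT.T
  TTTTF
  TTTF.
  TTTTF
  TTT.T
Step 2: 5 trees catch fire, 3 burn out
  TTT.T
  TTT.F
  TTTF.
  TTF..
  TTTF.
  TTT.F
Step 3: 4 trees catch fire, 5 burn out
  TTT.F
  TTT..
  TTF..
  TF...
  TTF..
  TTT..
Step 4: 5 trees catch fire, 4 burn out
  TTT..
  TTF..
  TF...
  F....
  TF...
  TTF..

TTT..
TTF..
TF...
F....
TF...
TTF..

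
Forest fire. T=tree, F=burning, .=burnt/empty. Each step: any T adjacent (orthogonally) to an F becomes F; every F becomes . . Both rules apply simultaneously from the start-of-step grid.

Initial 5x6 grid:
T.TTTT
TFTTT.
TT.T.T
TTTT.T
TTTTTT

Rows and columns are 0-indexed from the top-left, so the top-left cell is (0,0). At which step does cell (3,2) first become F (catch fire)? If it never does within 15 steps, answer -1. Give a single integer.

Step 1: cell (3,2)='T' (+3 fires, +1 burnt)
Step 2: cell (3,2)='T' (+5 fires, +3 burnt)
Step 3: cell (3,2)='F' (+6 fires, +5 burnt)
  -> target ignites at step 3
Step 4: cell (3,2)='.' (+4 fires, +6 burnt)
Step 5: cell (3,2)='.' (+2 fires, +4 burnt)
Step 6: cell (3,2)='.' (+1 fires, +2 burnt)
Step 7: cell (3,2)='.' (+1 fires, +1 burnt)
Step 8: cell (3,2)='.' (+1 fires, +1 burnt)
Step 9: cell (3,2)='.' (+1 fires, +1 burnt)
Step 10: cell (3,2)='.' (+0 fires, +1 burnt)
  fire out at step 10

3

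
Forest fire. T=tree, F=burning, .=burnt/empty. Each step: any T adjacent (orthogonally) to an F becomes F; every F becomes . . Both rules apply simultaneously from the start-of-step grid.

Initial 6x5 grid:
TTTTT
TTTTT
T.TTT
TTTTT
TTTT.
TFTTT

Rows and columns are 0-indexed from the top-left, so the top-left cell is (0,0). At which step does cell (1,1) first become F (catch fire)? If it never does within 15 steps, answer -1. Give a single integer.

Step 1: cell (1,1)='T' (+3 fires, +1 burnt)
Step 2: cell (1,1)='T' (+4 fires, +3 burnt)
Step 3: cell (1,1)='T' (+4 fires, +4 burnt)
Step 4: cell (1,1)='T' (+3 fires, +4 burnt)
Step 5: cell (1,1)='T' (+4 fires, +3 burnt)
Step 6: cell (1,1)='F' (+5 fires, +4 burnt)
  -> target ignites at step 6
Step 7: cell (1,1)='.' (+3 fires, +5 burnt)
Step 8: cell (1,1)='.' (+1 fires, +3 burnt)
Step 9: cell (1,1)='.' (+0 fires, +1 burnt)
  fire out at step 9

6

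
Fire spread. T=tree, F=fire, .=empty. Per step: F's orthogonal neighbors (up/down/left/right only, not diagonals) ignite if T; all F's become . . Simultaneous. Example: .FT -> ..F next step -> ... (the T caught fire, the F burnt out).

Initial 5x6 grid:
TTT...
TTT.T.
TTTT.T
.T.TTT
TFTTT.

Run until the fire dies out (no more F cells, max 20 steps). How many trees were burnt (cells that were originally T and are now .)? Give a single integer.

Answer: 19

Derivation:
Step 1: +3 fires, +1 burnt (F count now 3)
Step 2: +2 fires, +3 burnt (F count now 2)
Step 3: +5 fires, +2 burnt (F count now 5)
Step 4: +5 fires, +5 burnt (F count now 5)
Step 5: +3 fires, +5 burnt (F count now 3)
Step 6: +1 fires, +3 burnt (F count now 1)
Step 7: +0 fires, +1 burnt (F count now 0)
Fire out after step 7
Initially T: 20, now '.': 29
Total burnt (originally-T cells now '.'): 19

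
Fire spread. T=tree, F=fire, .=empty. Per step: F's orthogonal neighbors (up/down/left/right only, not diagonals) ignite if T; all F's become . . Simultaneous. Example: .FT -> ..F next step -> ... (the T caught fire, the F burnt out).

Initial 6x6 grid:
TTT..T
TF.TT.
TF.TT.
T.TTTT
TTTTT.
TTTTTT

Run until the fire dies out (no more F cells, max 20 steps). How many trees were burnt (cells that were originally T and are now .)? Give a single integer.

Answer: 25

Derivation:
Step 1: +3 fires, +2 burnt (F count now 3)
Step 2: +3 fires, +3 burnt (F count now 3)
Step 3: +1 fires, +3 burnt (F count now 1)
Step 4: +2 fires, +1 burnt (F count now 2)
Step 5: +2 fires, +2 burnt (F count now 2)
Step 6: +3 fires, +2 burnt (F count now 3)
Step 7: +3 fires, +3 burnt (F count now 3)
Step 8: +3 fires, +3 burnt (F count now 3)
Step 9: +4 fires, +3 burnt (F count now 4)
Step 10: +1 fires, +4 burnt (F count now 1)
Step 11: +0 fires, +1 burnt (F count now 0)
Fire out after step 11
Initially T: 26, now '.': 35
Total burnt (originally-T cells now '.'): 25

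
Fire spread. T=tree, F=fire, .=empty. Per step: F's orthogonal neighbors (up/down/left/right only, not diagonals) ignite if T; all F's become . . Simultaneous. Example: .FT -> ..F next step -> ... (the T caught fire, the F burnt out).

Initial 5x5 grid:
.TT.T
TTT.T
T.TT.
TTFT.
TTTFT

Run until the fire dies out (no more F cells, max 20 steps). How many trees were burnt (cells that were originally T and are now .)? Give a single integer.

Answer: 15

Derivation:
Step 1: +5 fires, +2 burnt (F count now 5)
Step 2: +4 fires, +5 burnt (F count now 4)
Step 3: +4 fires, +4 burnt (F count now 4)
Step 4: +2 fires, +4 burnt (F count now 2)
Step 5: +0 fires, +2 burnt (F count now 0)
Fire out after step 5
Initially T: 17, now '.': 23
Total burnt (originally-T cells now '.'): 15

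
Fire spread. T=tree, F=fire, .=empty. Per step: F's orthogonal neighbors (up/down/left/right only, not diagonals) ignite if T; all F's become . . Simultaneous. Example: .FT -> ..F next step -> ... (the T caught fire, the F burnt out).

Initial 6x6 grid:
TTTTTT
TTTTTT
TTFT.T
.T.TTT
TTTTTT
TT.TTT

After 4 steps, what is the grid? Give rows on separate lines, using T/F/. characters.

Step 1: 3 trees catch fire, 1 burn out
  TTTTTT
  TTFTTT
  TF.F.T
  .T.TTT
  TTTTTT
  TT.TTT
Step 2: 6 trees catch fire, 3 burn out
  TTFTTT
  TF.FTT
  F....T
  .F.FTT
  TTTTTT
  TT.TTT
Step 3: 7 trees catch fire, 6 burn out
  TF.FTT
  F...FT
  .....T
  ....FT
  TFTFTT
  TT.TTT
Step 4: 9 trees catch fire, 7 burn out
  F...FT
  .....F
  .....T
  .....F
  F.F.FT
  TF.FTT

F...FT
.....F
.....T
.....F
F.F.FT
TF.FTT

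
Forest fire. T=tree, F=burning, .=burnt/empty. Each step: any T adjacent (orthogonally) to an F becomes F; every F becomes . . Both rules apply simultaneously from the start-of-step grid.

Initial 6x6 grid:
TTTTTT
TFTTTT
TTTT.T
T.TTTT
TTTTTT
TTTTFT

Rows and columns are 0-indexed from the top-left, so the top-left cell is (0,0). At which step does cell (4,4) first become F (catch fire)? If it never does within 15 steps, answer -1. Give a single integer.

Step 1: cell (4,4)='F' (+7 fires, +2 burnt)
  -> target ignites at step 1
Step 2: cell (4,4)='.' (+9 fires, +7 burnt)
Step 3: cell (4,4)='.' (+9 fires, +9 burnt)
Step 4: cell (4,4)='.' (+6 fires, +9 burnt)
Step 5: cell (4,4)='.' (+1 fires, +6 burnt)
Step 6: cell (4,4)='.' (+0 fires, +1 burnt)
  fire out at step 6

1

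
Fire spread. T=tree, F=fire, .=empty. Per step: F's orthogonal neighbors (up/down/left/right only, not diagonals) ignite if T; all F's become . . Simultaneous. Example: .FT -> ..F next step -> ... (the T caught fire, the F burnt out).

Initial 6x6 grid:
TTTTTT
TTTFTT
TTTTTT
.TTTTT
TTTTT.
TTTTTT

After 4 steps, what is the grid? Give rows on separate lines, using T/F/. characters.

Step 1: 4 trees catch fire, 1 burn out
  TTTFTT
  TTF.FT
  TTTFTT
  .TTTTT
  TTTTT.
  TTTTTT
Step 2: 7 trees catch fire, 4 burn out
  TTF.FT
  TF...F
  TTF.FT
  .TTFTT
  TTTTT.
  TTTTTT
Step 3: 8 trees catch fire, 7 burn out
  TF...F
  F.....
  TF...F
  .TF.FT
  TTTFT.
  TTTTTT
Step 4: 7 trees catch fire, 8 burn out
  F.....
  ......
  F.....
  .F...F
  TTF.F.
  TTTFTT

F.....
......
F.....
.F...F
TTF.F.
TTTFTT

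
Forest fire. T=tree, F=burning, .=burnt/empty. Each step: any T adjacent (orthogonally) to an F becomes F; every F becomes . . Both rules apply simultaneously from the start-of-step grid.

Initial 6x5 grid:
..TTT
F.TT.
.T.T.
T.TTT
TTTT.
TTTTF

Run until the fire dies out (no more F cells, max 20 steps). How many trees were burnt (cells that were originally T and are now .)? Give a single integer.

Answer: 18

Derivation:
Step 1: +1 fires, +2 burnt (F count now 1)
Step 2: +2 fires, +1 burnt (F count now 2)
Step 3: +3 fires, +2 burnt (F count now 3)
Step 4: +5 fires, +3 burnt (F count now 5)
Step 5: +2 fires, +5 burnt (F count now 2)
Step 6: +3 fires, +2 burnt (F count now 3)
Step 7: +2 fires, +3 burnt (F count now 2)
Step 8: +0 fires, +2 burnt (F count now 0)
Fire out after step 8
Initially T: 19, now '.': 29
Total burnt (originally-T cells now '.'): 18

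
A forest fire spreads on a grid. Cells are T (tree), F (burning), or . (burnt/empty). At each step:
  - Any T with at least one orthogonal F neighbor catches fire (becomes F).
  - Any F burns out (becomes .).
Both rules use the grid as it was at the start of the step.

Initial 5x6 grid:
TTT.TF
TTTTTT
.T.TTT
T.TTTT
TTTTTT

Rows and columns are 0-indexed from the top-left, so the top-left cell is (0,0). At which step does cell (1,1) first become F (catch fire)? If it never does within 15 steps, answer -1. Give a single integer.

Step 1: cell (1,1)='T' (+2 fires, +1 burnt)
Step 2: cell (1,1)='T' (+2 fires, +2 burnt)
Step 3: cell (1,1)='T' (+3 fires, +2 burnt)
Step 4: cell (1,1)='T' (+4 fires, +3 burnt)
Step 5: cell (1,1)='F' (+4 fires, +4 burnt)
  -> target ignites at step 5
Step 6: cell (1,1)='.' (+5 fires, +4 burnt)
Step 7: cell (1,1)='.' (+2 fires, +5 burnt)
Step 8: cell (1,1)='.' (+1 fires, +2 burnt)
Step 9: cell (1,1)='.' (+1 fires, +1 burnt)
Step 10: cell (1,1)='.' (+1 fires, +1 burnt)
Step 11: cell (1,1)='.' (+0 fires, +1 burnt)
  fire out at step 11

5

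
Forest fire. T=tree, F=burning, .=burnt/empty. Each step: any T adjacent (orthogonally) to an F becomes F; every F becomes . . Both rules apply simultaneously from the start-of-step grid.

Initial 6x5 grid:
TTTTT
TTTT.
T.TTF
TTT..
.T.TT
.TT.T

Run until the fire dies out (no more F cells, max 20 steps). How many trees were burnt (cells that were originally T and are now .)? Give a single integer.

Step 1: +1 fires, +1 burnt (F count now 1)
Step 2: +2 fires, +1 burnt (F count now 2)
Step 3: +3 fires, +2 burnt (F count now 3)
Step 4: +4 fires, +3 burnt (F count now 4)
Step 5: +4 fires, +4 burnt (F count now 4)
Step 6: +3 fires, +4 burnt (F count now 3)
Step 7: +1 fires, +3 burnt (F count now 1)
Step 8: +0 fires, +1 burnt (F count now 0)
Fire out after step 8
Initially T: 21, now '.': 27
Total burnt (originally-T cells now '.'): 18

Answer: 18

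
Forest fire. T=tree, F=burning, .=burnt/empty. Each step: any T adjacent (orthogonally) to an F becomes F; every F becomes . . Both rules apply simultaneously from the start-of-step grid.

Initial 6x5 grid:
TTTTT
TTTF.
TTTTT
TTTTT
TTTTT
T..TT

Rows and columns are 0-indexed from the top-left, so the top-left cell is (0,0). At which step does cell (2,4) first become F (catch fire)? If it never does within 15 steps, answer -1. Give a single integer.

Step 1: cell (2,4)='T' (+3 fires, +1 burnt)
Step 2: cell (2,4)='F' (+6 fires, +3 burnt)
  -> target ignites at step 2
Step 3: cell (2,4)='.' (+6 fires, +6 burnt)
Step 4: cell (2,4)='.' (+6 fires, +6 burnt)
Step 5: cell (2,4)='.' (+3 fires, +6 burnt)
Step 6: cell (2,4)='.' (+1 fires, +3 burnt)
Step 7: cell (2,4)='.' (+1 fires, +1 burnt)
Step 8: cell (2,4)='.' (+0 fires, +1 burnt)
  fire out at step 8

2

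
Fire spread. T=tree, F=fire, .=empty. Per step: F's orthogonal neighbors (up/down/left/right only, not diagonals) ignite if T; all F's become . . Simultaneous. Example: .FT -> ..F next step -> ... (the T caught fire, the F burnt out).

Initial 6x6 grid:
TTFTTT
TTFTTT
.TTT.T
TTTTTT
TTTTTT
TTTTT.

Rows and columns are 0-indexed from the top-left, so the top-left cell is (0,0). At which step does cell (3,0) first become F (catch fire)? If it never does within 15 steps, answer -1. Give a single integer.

Step 1: cell (3,0)='T' (+5 fires, +2 burnt)
Step 2: cell (3,0)='T' (+7 fires, +5 burnt)
Step 3: cell (3,0)='T' (+5 fires, +7 burnt)
Step 4: cell (3,0)='F' (+6 fires, +5 burnt)
  -> target ignites at step 4
Step 5: cell (3,0)='.' (+5 fires, +6 burnt)
Step 6: cell (3,0)='.' (+3 fires, +5 burnt)
Step 7: cell (3,0)='.' (+0 fires, +3 burnt)
  fire out at step 7

4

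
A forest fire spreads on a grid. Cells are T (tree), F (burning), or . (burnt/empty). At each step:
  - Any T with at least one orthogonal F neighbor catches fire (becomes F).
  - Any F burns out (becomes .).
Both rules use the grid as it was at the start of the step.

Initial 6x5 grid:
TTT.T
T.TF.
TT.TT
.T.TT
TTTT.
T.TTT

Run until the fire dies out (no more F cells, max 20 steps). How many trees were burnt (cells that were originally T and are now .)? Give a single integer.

Answer: 20

Derivation:
Step 1: +2 fires, +1 burnt (F count now 2)
Step 2: +3 fires, +2 burnt (F count now 3)
Step 3: +3 fires, +3 burnt (F count now 3)
Step 4: +3 fires, +3 burnt (F count now 3)
Step 5: +4 fires, +3 burnt (F count now 4)
Step 6: +3 fires, +4 burnt (F count now 3)
Step 7: +2 fires, +3 burnt (F count now 2)
Step 8: +0 fires, +2 burnt (F count now 0)
Fire out after step 8
Initially T: 21, now '.': 29
Total burnt (originally-T cells now '.'): 20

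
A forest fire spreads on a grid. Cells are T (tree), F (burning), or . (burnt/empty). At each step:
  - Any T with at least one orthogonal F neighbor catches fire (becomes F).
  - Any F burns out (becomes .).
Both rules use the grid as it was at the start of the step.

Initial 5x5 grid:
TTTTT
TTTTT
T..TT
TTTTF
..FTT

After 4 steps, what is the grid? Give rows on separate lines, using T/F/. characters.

Step 1: 5 trees catch fire, 2 burn out
  TTTTT
  TTTTT
  T..TF
  TTFF.
  ...FF
Step 2: 3 trees catch fire, 5 burn out
  TTTTT
  TTTTF
  T..F.
  TF...
  .....
Step 3: 3 trees catch fire, 3 burn out
  TTTTF
  TTTF.
  T....
  F....
  .....
Step 4: 3 trees catch fire, 3 burn out
  TTTF.
  TTF..
  F....
  .....
  .....

TTTF.
TTF..
F....
.....
.....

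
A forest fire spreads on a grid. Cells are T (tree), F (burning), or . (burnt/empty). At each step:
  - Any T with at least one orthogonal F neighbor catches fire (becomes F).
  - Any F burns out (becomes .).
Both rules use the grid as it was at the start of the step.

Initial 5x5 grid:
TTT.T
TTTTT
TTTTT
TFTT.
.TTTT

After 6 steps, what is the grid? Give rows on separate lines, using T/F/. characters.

Step 1: 4 trees catch fire, 1 burn out
  TTT.T
  TTTTT
  TFTTT
  F.FT.
  .FTTT
Step 2: 5 trees catch fire, 4 burn out
  TTT.T
  TFTTT
  F.FTT
  ...F.
  ..FTT
Step 3: 5 trees catch fire, 5 burn out
  TFT.T
  F.FTT
  ...FT
  .....
  ...FT
Step 4: 5 trees catch fire, 5 burn out
  F.F.T
  ...FT
  ....F
  .....
  ....F
Step 5: 1 trees catch fire, 5 burn out
  ....T
  ....F
  .....
  .....
  .....
Step 6: 1 trees catch fire, 1 burn out
  ....F
  .....
  .....
  .....
  .....

....F
.....
.....
.....
.....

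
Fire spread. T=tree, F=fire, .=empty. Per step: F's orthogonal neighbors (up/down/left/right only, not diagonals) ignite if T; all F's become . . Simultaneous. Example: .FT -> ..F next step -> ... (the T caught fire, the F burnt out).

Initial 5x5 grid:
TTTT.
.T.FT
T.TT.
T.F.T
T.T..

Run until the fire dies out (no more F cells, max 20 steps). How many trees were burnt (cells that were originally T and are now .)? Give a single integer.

Answer: 9

Derivation:
Step 1: +5 fires, +2 burnt (F count now 5)
Step 2: +1 fires, +5 burnt (F count now 1)
Step 3: +1 fires, +1 burnt (F count now 1)
Step 4: +2 fires, +1 burnt (F count now 2)
Step 5: +0 fires, +2 burnt (F count now 0)
Fire out after step 5
Initially T: 13, now '.': 21
Total burnt (originally-T cells now '.'): 9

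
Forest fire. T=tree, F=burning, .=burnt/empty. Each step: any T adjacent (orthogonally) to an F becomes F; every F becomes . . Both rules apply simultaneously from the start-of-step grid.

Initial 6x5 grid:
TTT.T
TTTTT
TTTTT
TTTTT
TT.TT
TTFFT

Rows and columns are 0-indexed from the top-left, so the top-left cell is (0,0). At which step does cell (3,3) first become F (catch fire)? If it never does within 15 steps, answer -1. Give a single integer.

Step 1: cell (3,3)='T' (+3 fires, +2 burnt)
Step 2: cell (3,3)='F' (+4 fires, +3 burnt)
  -> target ignites at step 2
Step 3: cell (3,3)='.' (+5 fires, +4 burnt)
Step 4: cell (3,3)='.' (+5 fires, +5 burnt)
Step 5: cell (3,3)='.' (+4 fires, +5 burnt)
Step 6: cell (3,3)='.' (+4 fires, +4 burnt)
Step 7: cell (3,3)='.' (+1 fires, +4 burnt)
Step 8: cell (3,3)='.' (+0 fires, +1 burnt)
  fire out at step 8

2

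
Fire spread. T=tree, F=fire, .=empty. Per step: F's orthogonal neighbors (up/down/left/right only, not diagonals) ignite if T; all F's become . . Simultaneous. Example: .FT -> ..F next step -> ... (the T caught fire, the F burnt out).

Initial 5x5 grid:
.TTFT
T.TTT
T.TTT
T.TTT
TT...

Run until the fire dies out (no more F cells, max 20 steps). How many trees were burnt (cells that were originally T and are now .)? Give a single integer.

Answer: 12

Derivation:
Step 1: +3 fires, +1 burnt (F count now 3)
Step 2: +4 fires, +3 burnt (F count now 4)
Step 3: +3 fires, +4 burnt (F count now 3)
Step 4: +2 fires, +3 burnt (F count now 2)
Step 5: +0 fires, +2 burnt (F count now 0)
Fire out after step 5
Initially T: 17, now '.': 20
Total burnt (originally-T cells now '.'): 12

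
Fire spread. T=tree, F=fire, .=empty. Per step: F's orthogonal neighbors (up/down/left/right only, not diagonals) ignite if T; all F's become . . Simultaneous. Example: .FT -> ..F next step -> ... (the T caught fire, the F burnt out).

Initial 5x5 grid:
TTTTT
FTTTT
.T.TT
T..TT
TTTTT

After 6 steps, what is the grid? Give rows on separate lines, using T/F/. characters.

Step 1: 2 trees catch fire, 1 burn out
  FTTTT
  .FTTT
  .T.TT
  T..TT
  TTTTT
Step 2: 3 trees catch fire, 2 burn out
  .FTTT
  ..FTT
  .F.TT
  T..TT
  TTTTT
Step 3: 2 trees catch fire, 3 burn out
  ..FTT
  ...FT
  ...TT
  T..TT
  TTTTT
Step 4: 3 trees catch fire, 2 burn out
  ...FT
  ....F
  ...FT
  T..TT
  TTTTT
Step 5: 3 trees catch fire, 3 burn out
  ....F
  .....
  ....F
  T..FT
  TTTTT
Step 6: 2 trees catch fire, 3 burn out
  .....
  .....
  .....
  T...F
  TTTFT

.....
.....
.....
T...F
TTTFT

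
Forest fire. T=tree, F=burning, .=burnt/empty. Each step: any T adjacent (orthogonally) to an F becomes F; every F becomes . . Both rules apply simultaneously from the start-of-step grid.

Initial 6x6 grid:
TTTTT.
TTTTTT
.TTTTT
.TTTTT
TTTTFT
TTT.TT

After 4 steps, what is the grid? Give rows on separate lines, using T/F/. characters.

Step 1: 4 trees catch fire, 1 burn out
  TTTTT.
  TTTTTT
  .TTTTT
  .TTTFT
  TTTF.F
  TTT.FT
Step 2: 5 trees catch fire, 4 burn out
  TTTTT.
  TTTTTT
  .TTTFT
  .TTF.F
  TTF...
  TTT..F
Step 3: 6 trees catch fire, 5 burn out
  TTTTT.
  TTTTFT
  .TTF.F
  .TF...
  TF....
  TTF...
Step 4: 7 trees catch fire, 6 burn out
  TTTTF.
  TTTF.F
  .TF...
  .F....
  F.....
  TF....

TTTTF.
TTTF.F
.TF...
.F....
F.....
TF....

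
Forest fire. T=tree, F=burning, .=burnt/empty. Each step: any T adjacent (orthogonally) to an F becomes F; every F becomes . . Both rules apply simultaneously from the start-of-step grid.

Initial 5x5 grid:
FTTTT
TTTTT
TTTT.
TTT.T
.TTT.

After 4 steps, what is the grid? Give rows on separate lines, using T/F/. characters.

Step 1: 2 trees catch fire, 1 burn out
  .FTTT
  FTTTT
  TTTT.
  TTT.T
  .TTT.
Step 2: 3 trees catch fire, 2 burn out
  ..FTT
  .FTTT
  FTTT.
  TTT.T
  .TTT.
Step 3: 4 trees catch fire, 3 burn out
  ...FT
  ..FTT
  .FTT.
  FTT.T
  .TTT.
Step 4: 4 trees catch fire, 4 burn out
  ....F
  ...FT
  ..FT.
  .FT.T
  .TTT.

....F
...FT
..FT.
.FT.T
.TTT.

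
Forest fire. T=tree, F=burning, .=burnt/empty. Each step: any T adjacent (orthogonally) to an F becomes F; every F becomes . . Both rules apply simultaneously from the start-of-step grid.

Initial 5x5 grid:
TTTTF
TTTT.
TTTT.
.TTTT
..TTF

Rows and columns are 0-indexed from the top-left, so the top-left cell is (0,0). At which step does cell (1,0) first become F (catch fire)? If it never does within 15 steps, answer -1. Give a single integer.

Step 1: cell (1,0)='T' (+3 fires, +2 burnt)
Step 2: cell (1,0)='T' (+4 fires, +3 burnt)
Step 3: cell (1,0)='T' (+4 fires, +4 burnt)
Step 4: cell (1,0)='T' (+4 fires, +4 burnt)
Step 5: cell (1,0)='F' (+2 fires, +4 burnt)
  -> target ignites at step 5
Step 6: cell (1,0)='.' (+1 fires, +2 burnt)
Step 7: cell (1,0)='.' (+0 fires, +1 burnt)
  fire out at step 7

5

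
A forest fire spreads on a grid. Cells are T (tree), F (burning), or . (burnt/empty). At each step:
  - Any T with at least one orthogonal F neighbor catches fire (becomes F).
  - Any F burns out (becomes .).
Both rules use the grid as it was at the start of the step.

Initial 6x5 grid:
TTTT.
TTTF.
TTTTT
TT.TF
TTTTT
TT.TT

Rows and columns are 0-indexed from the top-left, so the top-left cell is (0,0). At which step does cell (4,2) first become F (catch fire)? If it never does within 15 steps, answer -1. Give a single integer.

Step 1: cell (4,2)='T' (+6 fires, +2 burnt)
Step 2: cell (4,2)='T' (+5 fires, +6 burnt)
Step 3: cell (4,2)='F' (+5 fires, +5 burnt)
  -> target ignites at step 3
Step 4: cell (4,2)='.' (+4 fires, +5 burnt)
Step 5: cell (4,2)='.' (+3 fires, +4 burnt)
Step 6: cell (4,2)='.' (+1 fires, +3 burnt)
Step 7: cell (4,2)='.' (+0 fires, +1 burnt)
  fire out at step 7

3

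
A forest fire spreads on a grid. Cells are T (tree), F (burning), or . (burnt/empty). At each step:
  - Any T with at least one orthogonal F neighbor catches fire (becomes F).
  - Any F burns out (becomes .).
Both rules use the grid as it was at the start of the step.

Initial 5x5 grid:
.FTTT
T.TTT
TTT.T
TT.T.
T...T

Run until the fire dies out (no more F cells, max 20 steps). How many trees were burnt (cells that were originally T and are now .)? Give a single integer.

Answer: 14

Derivation:
Step 1: +1 fires, +1 burnt (F count now 1)
Step 2: +2 fires, +1 burnt (F count now 2)
Step 3: +3 fires, +2 burnt (F count now 3)
Step 4: +2 fires, +3 burnt (F count now 2)
Step 5: +3 fires, +2 burnt (F count now 3)
Step 6: +2 fires, +3 burnt (F count now 2)
Step 7: +1 fires, +2 burnt (F count now 1)
Step 8: +0 fires, +1 burnt (F count now 0)
Fire out after step 8
Initially T: 16, now '.': 23
Total burnt (originally-T cells now '.'): 14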